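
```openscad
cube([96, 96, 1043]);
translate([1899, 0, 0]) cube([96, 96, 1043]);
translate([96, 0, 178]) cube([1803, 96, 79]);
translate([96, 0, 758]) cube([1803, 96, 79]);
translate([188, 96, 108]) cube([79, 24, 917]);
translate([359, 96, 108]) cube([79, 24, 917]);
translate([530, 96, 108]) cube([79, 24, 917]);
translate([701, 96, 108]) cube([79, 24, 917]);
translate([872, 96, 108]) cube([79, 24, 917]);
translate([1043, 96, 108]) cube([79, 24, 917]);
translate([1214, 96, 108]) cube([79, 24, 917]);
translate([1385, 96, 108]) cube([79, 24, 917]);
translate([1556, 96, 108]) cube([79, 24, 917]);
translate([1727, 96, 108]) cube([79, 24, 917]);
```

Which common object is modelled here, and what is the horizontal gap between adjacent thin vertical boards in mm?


A fence section. The picket gap is 92 mm.

Two posts, two rails, 10 pickets — a fence section. Span 1803 mm holds 10 pickets of 79 mm with 11 equal gaps: ⌊(1803 − 10·79) / 11⌋ = 92 mm.


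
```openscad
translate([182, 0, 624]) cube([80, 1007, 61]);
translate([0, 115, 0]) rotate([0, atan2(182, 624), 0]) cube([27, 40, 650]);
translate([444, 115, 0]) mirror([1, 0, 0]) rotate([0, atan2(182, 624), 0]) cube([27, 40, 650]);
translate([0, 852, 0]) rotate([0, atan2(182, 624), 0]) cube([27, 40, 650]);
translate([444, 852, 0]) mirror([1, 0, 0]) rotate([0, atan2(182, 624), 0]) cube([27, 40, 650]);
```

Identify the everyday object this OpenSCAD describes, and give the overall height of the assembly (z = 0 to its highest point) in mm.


A sawhorse. The overall height is 685 mm.

A beam across two mirrored pairs of raked legs — a sawhorse. The beam's underside is at z = 624 (matching the legs' vertical rise in atan2(182, 624)) and the beam is 61 mm tall, so its top is at 624 + 61 = 685 mm. The raked legs top out at the beam's underside, so that is the highest point.


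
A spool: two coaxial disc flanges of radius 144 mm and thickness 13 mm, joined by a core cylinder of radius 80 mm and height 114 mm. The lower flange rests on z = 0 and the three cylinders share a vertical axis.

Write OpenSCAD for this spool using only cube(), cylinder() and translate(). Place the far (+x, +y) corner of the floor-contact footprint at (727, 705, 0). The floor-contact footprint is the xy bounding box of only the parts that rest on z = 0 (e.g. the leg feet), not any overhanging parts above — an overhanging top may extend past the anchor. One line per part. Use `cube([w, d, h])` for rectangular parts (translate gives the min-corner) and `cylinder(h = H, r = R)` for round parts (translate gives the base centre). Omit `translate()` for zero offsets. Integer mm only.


translate([583, 561, 0]) cylinder(h = 13, r = 144);
translate([583, 561, 13]) cylinder(h = 114, r = 80);
translate([583, 561, 127]) cylinder(h = 13, r = 144);


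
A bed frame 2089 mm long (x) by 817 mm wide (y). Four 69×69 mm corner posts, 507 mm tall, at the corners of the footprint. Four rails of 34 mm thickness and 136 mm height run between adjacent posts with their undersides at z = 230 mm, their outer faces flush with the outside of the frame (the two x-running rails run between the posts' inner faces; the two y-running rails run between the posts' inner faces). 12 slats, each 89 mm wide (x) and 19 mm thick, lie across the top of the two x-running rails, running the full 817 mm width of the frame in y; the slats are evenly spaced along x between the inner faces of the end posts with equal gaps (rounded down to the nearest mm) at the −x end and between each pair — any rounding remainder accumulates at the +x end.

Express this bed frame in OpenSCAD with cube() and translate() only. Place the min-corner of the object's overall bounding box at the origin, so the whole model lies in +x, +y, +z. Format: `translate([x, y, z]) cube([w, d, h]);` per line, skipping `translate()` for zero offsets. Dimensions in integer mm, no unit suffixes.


cube([69, 69, 507]);
translate([0, 748, 0]) cube([69, 69, 507]);
translate([2020, 0, 0]) cube([69, 69, 507]);
translate([2020, 748, 0]) cube([69, 69, 507]);
translate([69, 0, 230]) cube([1951, 34, 136]);
translate([69, 783, 230]) cube([1951, 34, 136]);
translate([0, 69, 230]) cube([34, 679, 136]);
translate([2055, 69, 230]) cube([34, 679, 136]);
translate([136, 0, 366]) cube([89, 817, 19]);
translate([292, 0, 366]) cube([89, 817, 19]);
translate([448, 0, 366]) cube([89, 817, 19]);
translate([604, 0, 366]) cube([89, 817, 19]);
translate([760, 0, 366]) cube([89, 817, 19]);
translate([916, 0, 366]) cube([89, 817, 19]);
translate([1072, 0, 366]) cube([89, 817, 19]);
translate([1228, 0, 366]) cube([89, 817, 19]);
translate([1384, 0, 366]) cube([89, 817, 19]);
translate([1540, 0, 366]) cube([89, 817, 19]);
translate([1696, 0, 366]) cube([89, 817, 19]);
translate([1852, 0, 366]) cube([89, 817, 19]);


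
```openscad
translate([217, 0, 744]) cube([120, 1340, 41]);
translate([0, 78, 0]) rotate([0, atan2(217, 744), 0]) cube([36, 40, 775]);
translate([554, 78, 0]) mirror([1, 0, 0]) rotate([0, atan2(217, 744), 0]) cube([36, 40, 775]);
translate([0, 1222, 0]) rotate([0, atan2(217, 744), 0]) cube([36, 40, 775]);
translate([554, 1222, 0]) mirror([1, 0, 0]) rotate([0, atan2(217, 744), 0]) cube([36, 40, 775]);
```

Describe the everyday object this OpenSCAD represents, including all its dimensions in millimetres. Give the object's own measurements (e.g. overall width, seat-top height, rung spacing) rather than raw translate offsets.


A sawhorse. A 120×1340×41 mm beam (x, y, z) sits on two A-frame leg pairs. Each pair is two raked legs of 36×40 mm section (40 mm along y) splaying symmetrically in x. Each leg rises 744 mm vertically over 217 mm of horizontal reach and is 775 mm long along its own axis. Every leg's outer bottom edge rests on the floor and its outer top edge meets a bottom edge of the beam — the left legs (tilting toward +x) meet the beam's −x bottom edge, the right legs (their mirror images, tilting toward −x) meet its +x bottom edge — so the leg tops tuck under the beam, the beam's underside is 744 mm above the floor, and the feet are 554 mm apart outside-to-outside with the beam centred between them. The two leg pairs are set in 78 mm from either end of the beam.


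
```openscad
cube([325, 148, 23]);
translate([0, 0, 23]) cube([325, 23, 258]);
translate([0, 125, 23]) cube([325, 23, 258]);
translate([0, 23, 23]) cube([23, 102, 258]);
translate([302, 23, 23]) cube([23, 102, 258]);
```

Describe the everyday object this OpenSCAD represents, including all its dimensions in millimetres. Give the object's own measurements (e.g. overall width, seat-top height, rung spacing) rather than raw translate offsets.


An open-topped rectangular box: outside dimensions 325×148×281 mm, with a uniform wall and base thickness of 23 mm. The base is a full 325×148 slab on the floor; four walls sit on top of the base. The front and back walls (the −y and +y sides) span the full width; the two side walls fit between them.


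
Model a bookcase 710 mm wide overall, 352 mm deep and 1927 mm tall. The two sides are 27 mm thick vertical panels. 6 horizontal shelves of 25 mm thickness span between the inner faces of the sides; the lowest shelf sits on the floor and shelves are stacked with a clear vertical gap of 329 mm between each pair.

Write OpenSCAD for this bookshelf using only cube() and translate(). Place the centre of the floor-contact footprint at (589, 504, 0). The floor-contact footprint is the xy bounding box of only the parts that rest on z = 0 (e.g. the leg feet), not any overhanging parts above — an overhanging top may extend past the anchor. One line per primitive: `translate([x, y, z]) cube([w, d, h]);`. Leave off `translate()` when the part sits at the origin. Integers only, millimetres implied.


translate([234, 328, 0]) cube([27, 352, 1927]);
translate([917, 328, 0]) cube([27, 352, 1927]);
translate([261, 328, 0]) cube([656, 352, 25]);
translate([261, 328, 354]) cube([656, 352, 25]);
translate([261, 328, 708]) cube([656, 352, 25]);
translate([261, 328, 1062]) cube([656, 352, 25]);
translate([261, 328, 1416]) cube([656, 352, 25]);
translate([261, 328, 1770]) cube([656, 352, 25]);


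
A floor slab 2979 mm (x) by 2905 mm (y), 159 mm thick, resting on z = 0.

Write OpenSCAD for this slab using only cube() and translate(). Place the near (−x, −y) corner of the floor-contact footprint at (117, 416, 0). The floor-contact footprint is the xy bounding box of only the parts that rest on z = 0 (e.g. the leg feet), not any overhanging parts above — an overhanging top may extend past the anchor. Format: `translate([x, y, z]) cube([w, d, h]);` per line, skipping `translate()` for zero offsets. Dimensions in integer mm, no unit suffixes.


translate([117, 416, 0]) cube([2979, 2905, 159]);


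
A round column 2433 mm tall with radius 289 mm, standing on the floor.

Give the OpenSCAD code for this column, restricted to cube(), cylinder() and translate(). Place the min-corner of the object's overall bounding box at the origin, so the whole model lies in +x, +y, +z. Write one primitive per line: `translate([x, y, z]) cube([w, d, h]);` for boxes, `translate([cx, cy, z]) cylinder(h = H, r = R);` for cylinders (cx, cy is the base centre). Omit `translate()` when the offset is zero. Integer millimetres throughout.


translate([289, 289, 0]) cylinder(h = 2433, r = 289);


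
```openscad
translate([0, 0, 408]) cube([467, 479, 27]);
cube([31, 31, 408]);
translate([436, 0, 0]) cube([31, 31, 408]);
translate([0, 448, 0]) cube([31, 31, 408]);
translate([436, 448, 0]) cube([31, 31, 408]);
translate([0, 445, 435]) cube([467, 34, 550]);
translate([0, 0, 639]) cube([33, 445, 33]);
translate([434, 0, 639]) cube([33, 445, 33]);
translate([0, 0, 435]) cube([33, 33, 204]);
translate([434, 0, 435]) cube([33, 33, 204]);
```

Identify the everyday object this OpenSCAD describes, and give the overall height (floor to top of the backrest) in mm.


A chair. The overall height is 985 mm.

A slab on four corner posts with a tall panel at the back — a chair. The seat slab sits at z = 408 with thickness 27, and the 550 mm backrest starts at the seat top, so the overall height is 408 + 27 + 550 = 985 mm.


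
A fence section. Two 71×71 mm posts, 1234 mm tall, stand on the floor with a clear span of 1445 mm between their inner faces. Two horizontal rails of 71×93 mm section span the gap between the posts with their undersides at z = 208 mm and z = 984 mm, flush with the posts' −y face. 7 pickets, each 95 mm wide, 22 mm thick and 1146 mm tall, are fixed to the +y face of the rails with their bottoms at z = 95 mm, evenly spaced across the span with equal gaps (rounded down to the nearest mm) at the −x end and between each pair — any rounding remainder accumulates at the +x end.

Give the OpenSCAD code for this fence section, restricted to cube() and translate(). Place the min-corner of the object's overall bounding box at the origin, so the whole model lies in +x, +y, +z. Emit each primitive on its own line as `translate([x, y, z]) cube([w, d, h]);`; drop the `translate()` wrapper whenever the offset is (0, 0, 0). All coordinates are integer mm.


cube([71, 71, 1234]);
translate([1516, 0, 0]) cube([71, 71, 1234]);
translate([71, 0, 208]) cube([1445, 71, 93]);
translate([71, 0, 984]) cube([1445, 71, 93]);
translate([168, 71, 95]) cube([95, 22, 1146]);
translate([360, 71, 95]) cube([95, 22, 1146]);
translate([552, 71, 95]) cube([95, 22, 1146]);
translate([744, 71, 95]) cube([95, 22, 1146]);
translate([936, 71, 95]) cube([95, 22, 1146]);
translate([1128, 71, 95]) cube([95, 22, 1146]);
translate([1320, 71, 95]) cube([95, 22, 1146]);


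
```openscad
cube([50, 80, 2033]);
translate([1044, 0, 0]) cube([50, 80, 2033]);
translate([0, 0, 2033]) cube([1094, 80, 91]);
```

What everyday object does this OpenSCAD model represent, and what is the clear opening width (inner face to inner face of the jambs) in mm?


A door frame. The clear opening width is 994 mm.

Two 2033 mm tall posts with a header on top — a door frame. The left jamb is 50 mm wide at x = 0; the right jamb starts at x = 1044. The clear opening is 1044 − 50 = 994 mm.


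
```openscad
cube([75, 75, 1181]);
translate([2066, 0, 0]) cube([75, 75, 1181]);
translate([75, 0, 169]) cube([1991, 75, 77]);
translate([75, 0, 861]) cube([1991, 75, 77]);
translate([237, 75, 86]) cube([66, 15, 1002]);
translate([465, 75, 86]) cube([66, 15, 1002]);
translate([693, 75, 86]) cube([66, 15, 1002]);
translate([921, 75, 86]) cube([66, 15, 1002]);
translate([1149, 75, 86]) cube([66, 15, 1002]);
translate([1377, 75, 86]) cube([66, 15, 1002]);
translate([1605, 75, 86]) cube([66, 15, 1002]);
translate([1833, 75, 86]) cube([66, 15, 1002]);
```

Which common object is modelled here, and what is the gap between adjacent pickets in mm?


A fence section. The picket gap is 162 mm.

Two posts, two rails, 8 pickets — a fence section. Span 1991 mm holds 8 pickets of 66 mm with 9 equal gaps: ⌊(1991 − 8·66) / 9⌋ = 162 mm.


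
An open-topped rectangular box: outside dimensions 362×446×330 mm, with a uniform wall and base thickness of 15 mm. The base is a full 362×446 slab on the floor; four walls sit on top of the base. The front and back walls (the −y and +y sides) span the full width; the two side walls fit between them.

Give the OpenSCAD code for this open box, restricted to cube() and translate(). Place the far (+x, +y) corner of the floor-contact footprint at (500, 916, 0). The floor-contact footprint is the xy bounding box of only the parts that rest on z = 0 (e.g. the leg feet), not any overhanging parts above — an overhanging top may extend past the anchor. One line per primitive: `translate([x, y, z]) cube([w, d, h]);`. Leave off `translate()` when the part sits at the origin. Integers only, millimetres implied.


translate([138, 470, 0]) cube([362, 446, 15]);
translate([138, 470, 15]) cube([362, 15, 315]);
translate([138, 901, 15]) cube([362, 15, 315]);
translate([138, 485, 15]) cube([15, 416, 315]);
translate([485, 485, 15]) cube([15, 416, 315]);


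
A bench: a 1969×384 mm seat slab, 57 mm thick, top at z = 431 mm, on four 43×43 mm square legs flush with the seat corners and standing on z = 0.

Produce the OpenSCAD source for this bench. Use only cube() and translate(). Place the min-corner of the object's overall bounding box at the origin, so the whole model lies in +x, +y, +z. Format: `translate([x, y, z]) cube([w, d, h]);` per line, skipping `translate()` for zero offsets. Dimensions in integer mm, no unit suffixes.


// leg_h = 431 − 57 = 374
translate([0, 0, 374]) cube([1969, 384, 57]);
cube([43, 43, 374]);
translate([0, 341, 0]) cube([43, 43, 374]);
translate([1926, 0, 0]) cube([43, 43, 374]);
translate([1926, 341, 0]) cube([43, 43, 374]);


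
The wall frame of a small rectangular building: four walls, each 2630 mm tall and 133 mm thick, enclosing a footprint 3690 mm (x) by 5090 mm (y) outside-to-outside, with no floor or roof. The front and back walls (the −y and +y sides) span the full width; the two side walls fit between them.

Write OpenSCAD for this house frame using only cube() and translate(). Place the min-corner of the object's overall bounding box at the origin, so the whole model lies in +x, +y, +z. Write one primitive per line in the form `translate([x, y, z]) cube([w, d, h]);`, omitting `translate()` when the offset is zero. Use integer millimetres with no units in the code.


cube([3690, 133, 2630]);
translate([0, 4957, 0]) cube([3690, 133, 2630]);
translate([0, 133, 0]) cube([133, 4824, 2630]);
translate([3557, 133, 0]) cube([133, 4824, 2630]);


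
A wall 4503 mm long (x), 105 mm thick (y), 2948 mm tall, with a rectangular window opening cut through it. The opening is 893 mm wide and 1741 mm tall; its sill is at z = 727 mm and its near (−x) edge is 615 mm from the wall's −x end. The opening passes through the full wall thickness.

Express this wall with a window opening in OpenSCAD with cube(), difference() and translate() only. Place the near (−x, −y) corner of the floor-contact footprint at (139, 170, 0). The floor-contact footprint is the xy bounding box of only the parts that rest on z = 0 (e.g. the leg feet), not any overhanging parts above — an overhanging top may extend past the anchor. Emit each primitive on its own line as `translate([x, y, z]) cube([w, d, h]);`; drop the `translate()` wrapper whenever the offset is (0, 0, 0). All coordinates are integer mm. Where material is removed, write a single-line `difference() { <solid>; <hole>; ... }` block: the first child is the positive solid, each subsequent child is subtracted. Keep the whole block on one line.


difference() { translate([139, 170, 0]) cube([4503, 105, 2948]); translate([754, 170, 727]) cube([893, 105, 1741]); }


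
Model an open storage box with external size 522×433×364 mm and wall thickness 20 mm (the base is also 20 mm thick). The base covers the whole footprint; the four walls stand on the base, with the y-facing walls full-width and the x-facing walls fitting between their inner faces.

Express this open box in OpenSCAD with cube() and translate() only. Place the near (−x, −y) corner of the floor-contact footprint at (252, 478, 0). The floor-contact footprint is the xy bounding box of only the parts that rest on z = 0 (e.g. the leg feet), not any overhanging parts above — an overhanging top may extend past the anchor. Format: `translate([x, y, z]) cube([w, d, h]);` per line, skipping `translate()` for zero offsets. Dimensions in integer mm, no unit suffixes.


translate([252, 478, 0]) cube([522, 433, 20]);
translate([252, 478, 20]) cube([522, 20, 344]);
translate([252, 891, 20]) cube([522, 20, 344]);
translate([252, 498, 20]) cube([20, 393, 344]);
translate([754, 498, 20]) cube([20, 393, 344]);


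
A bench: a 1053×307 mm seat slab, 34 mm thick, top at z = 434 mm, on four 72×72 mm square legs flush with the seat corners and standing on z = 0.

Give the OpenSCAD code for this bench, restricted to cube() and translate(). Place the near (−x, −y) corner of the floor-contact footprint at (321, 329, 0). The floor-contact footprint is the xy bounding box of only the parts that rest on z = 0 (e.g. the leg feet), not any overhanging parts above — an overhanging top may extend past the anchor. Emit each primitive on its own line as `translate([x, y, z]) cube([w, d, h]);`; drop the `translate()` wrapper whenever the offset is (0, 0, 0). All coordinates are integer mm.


// leg_h = 434 − 34 = 400
translate([321, 329, 400]) cube([1053, 307, 34]);
translate([321, 329, 0]) cube([72, 72, 400]);
translate([321, 564, 0]) cube([72, 72, 400]);
translate([1302, 329, 0]) cube([72, 72, 400]);
translate([1302, 564, 0]) cube([72, 72, 400]);


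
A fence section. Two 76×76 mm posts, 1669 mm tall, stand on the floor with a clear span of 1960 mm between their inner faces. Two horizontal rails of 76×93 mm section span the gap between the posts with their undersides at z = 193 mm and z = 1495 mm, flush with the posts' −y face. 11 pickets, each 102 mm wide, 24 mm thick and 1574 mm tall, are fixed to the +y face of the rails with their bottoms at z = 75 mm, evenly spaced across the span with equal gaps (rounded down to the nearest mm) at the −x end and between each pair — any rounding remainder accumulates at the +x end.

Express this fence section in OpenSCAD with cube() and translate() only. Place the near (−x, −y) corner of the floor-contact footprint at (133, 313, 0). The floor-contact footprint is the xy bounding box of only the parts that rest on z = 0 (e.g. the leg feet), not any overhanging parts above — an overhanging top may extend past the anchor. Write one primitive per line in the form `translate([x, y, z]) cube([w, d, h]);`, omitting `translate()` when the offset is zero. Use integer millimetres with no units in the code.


translate([133, 313, 0]) cube([76, 76, 1669]);
translate([2169, 313, 0]) cube([76, 76, 1669]);
translate([209, 313, 193]) cube([1960, 76, 93]);
translate([209, 313, 1495]) cube([1960, 76, 93]);
translate([278, 389, 75]) cube([102, 24, 1574]);
translate([449, 389, 75]) cube([102, 24, 1574]);
translate([620, 389, 75]) cube([102, 24, 1574]);
translate([791, 389, 75]) cube([102, 24, 1574]);
translate([962, 389, 75]) cube([102, 24, 1574]);
translate([1133, 389, 75]) cube([102, 24, 1574]);
translate([1304, 389, 75]) cube([102, 24, 1574]);
translate([1475, 389, 75]) cube([102, 24, 1574]);
translate([1646, 389, 75]) cube([102, 24, 1574]);
translate([1817, 389, 75]) cube([102, 24, 1574]);
translate([1988, 389, 75]) cube([102, 24, 1574]);


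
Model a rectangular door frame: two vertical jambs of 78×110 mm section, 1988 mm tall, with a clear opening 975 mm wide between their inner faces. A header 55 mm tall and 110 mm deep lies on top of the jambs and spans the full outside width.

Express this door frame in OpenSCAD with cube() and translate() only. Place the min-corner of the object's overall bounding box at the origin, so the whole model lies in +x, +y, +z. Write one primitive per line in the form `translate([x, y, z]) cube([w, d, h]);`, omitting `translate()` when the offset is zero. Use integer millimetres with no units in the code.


cube([78, 110, 1988]);
translate([1053, 0, 0]) cube([78, 110, 1988]);
translate([0, 0, 1988]) cube([1131, 110, 55]);


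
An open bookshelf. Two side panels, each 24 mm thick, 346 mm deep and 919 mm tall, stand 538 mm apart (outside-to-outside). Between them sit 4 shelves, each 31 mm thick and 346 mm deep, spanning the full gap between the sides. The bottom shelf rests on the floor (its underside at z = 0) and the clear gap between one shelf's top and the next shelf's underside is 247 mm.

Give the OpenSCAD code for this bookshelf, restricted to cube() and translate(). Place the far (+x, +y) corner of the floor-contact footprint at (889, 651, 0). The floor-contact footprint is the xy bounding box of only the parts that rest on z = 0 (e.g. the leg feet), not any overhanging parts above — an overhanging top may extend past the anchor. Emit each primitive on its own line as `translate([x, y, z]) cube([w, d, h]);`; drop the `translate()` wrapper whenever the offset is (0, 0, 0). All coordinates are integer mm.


translate([351, 305, 0]) cube([24, 346, 919]);
translate([865, 305, 0]) cube([24, 346, 919]);
translate([375, 305, 0]) cube([490, 346, 31]);
translate([375, 305, 278]) cube([490, 346, 31]);
translate([375, 305, 556]) cube([490, 346, 31]);
translate([375, 305, 834]) cube([490, 346, 31]);


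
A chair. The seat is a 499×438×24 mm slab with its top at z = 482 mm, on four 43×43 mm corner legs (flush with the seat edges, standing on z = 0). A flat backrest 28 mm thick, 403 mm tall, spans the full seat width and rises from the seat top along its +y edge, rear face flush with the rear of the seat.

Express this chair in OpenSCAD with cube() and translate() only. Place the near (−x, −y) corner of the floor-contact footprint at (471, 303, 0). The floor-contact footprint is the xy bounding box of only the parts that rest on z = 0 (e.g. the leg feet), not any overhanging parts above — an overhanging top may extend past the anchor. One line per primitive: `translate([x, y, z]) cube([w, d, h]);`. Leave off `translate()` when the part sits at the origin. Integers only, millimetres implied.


// leg_h = 482 - 24 = 458
translate([471, 303, 458]) cube([499, 438, 24]);
translate([471, 303, 0]) cube([43, 43, 458]);
translate([927, 303, 0]) cube([43, 43, 458]);
translate([471, 698, 0]) cube([43, 43, 458]);
translate([927, 698, 0]) cube([43, 43, 458]);
translate([471, 713, 482]) cube([499, 28, 403]);


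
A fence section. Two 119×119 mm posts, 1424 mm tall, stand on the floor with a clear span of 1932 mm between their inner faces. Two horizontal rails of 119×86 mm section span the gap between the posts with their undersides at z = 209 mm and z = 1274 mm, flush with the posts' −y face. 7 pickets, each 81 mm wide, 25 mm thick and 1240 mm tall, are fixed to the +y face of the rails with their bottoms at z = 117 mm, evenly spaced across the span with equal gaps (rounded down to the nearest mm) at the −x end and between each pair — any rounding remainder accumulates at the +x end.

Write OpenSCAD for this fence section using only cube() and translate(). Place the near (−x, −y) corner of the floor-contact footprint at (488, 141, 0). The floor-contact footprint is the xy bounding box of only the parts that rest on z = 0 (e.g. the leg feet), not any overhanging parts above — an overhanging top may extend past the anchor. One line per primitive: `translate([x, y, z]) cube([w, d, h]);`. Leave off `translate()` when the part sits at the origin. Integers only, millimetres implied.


translate([488, 141, 0]) cube([119, 119, 1424]);
translate([2539, 141, 0]) cube([119, 119, 1424]);
translate([607, 141, 209]) cube([1932, 119, 86]);
translate([607, 141, 1274]) cube([1932, 119, 86]);
translate([777, 260, 117]) cube([81, 25, 1240]);
translate([1028, 260, 117]) cube([81, 25, 1240]);
translate([1279, 260, 117]) cube([81, 25, 1240]);
translate([1530, 260, 117]) cube([81, 25, 1240]);
translate([1781, 260, 117]) cube([81, 25, 1240]);
translate([2032, 260, 117]) cube([81, 25, 1240]);
translate([2283, 260, 117]) cube([81, 25, 1240]);


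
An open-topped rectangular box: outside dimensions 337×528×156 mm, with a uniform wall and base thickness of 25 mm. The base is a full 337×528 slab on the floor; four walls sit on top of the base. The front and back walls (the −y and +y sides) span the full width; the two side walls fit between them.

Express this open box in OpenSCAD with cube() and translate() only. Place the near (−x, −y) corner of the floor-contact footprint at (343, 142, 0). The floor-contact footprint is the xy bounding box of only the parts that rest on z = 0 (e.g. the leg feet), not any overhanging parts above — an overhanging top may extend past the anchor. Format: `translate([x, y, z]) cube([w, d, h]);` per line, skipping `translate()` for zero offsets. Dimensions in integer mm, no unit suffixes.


translate([343, 142, 0]) cube([337, 528, 25]);
translate([343, 142, 25]) cube([337, 25, 131]);
translate([343, 645, 25]) cube([337, 25, 131]);
translate([343, 167, 25]) cube([25, 478, 131]);
translate([655, 167, 25]) cube([25, 478, 131]);


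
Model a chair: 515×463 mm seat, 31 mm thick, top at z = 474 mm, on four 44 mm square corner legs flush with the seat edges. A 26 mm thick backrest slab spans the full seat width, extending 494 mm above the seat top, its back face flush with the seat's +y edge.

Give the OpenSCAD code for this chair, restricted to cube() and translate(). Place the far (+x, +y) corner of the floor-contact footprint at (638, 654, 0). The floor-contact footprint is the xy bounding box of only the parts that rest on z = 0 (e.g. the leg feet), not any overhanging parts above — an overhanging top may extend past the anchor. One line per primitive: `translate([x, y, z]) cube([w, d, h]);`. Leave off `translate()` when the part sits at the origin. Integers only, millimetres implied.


// leg_h = 474 - 31 = 443
translate([123, 191, 443]) cube([515, 463, 31]);
translate([123, 191, 0]) cube([44, 44, 443]);
translate([594, 191, 0]) cube([44, 44, 443]);
translate([123, 610, 0]) cube([44, 44, 443]);
translate([594, 610, 0]) cube([44, 44, 443]);
translate([123, 628, 474]) cube([515, 26, 494]);


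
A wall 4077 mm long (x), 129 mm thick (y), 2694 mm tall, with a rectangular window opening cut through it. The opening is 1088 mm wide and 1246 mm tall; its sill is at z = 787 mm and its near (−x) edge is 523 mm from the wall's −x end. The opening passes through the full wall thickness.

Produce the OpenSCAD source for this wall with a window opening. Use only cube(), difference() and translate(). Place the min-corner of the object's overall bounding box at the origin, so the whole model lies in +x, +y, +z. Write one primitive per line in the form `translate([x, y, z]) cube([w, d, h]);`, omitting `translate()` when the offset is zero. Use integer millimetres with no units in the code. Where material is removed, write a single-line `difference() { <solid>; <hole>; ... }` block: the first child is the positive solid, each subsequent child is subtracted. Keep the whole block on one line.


difference() { cube([4077, 129, 2694]); translate([523, 0, 787]) cube([1088, 129, 1246]); }


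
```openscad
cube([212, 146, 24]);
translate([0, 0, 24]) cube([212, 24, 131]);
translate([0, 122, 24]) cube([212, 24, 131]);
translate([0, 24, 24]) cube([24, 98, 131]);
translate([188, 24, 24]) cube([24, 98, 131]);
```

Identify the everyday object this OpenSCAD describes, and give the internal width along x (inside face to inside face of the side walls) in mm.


An open box. The internal width is 164 mm.

A 212×146 base slab with four walls standing on it — an open box. The base is 212 mm wide and the walls are 24 mm thick, so the internal width is 212 − 2 × 24 = 164 mm.


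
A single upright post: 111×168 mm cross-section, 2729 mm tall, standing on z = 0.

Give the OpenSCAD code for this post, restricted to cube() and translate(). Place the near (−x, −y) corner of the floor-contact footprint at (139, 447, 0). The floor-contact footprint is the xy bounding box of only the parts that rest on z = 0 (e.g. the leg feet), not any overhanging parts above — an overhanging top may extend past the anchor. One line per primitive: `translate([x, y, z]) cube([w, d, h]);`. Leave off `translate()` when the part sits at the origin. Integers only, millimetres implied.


translate([139, 447, 0]) cube([111, 168, 2729]);


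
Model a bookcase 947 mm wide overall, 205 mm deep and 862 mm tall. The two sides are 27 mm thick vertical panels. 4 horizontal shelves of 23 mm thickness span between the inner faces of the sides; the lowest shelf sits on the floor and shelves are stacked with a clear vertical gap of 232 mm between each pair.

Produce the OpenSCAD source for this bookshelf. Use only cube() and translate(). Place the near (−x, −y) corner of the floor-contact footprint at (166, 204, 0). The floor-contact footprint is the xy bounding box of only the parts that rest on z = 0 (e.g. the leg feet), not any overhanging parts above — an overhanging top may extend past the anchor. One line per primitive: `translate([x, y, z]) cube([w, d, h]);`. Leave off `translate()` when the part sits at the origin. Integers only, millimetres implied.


translate([166, 204, 0]) cube([27, 205, 862]);
translate([1086, 204, 0]) cube([27, 205, 862]);
translate([193, 204, 0]) cube([893, 205, 23]);
translate([193, 204, 255]) cube([893, 205, 23]);
translate([193, 204, 510]) cube([893, 205, 23]);
translate([193, 204, 765]) cube([893, 205, 23]);


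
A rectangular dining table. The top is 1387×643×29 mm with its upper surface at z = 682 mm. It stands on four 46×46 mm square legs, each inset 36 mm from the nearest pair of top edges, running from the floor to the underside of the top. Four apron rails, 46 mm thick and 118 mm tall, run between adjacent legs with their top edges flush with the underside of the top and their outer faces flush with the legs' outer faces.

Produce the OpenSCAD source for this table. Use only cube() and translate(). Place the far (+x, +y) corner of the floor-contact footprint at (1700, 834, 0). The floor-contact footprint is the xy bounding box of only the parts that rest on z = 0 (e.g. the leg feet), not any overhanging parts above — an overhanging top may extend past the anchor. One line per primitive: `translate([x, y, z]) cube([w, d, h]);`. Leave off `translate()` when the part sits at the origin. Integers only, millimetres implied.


// leg_h = 682 - 29 = 653
// apron z = 653 - 118 = 535
translate([349, 227, 653]) cube([1387, 643, 29]);
translate([385, 263, 0]) cube([46, 46, 653]);
translate([1654, 263, 0]) cube([46, 46, 653]);
translate([385, 788, 0]) cube([46, 46, 653]);
translate([1654, 788, 0]) cube([46, 46, 653]);
translate([431, 263, 535]) cube([1223, 46, 118]);
translate([431, 788, 535]) cube([1223, 46, 118]);
translate([385, 309, 535]) cube([46, 479, 118]);
translate([1654, 309, 535]) cube([46, 479, 118]);


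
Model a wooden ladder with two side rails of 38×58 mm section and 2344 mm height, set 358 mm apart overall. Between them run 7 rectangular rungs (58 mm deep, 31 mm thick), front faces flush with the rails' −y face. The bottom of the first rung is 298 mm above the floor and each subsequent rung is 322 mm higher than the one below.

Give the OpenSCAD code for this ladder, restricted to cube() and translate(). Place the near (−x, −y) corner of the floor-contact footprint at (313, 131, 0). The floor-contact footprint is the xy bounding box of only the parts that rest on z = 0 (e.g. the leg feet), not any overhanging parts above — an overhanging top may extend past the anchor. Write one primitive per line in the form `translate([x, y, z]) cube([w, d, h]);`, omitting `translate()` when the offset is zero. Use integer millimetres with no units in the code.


translate([313, 131, 0]) cube([38, 58, 2344]);
translate([633, 131, 0]) cube([38, 58, 2344]);
translate([351, 131, 298]) cube([282, 58, 31]);
translate([351, 131, 620]) cube([282, 58, 31]);
translate([351, 131, 942]) cube([282, 58, 31]);
translate([351, 131, 1264]) cube([282, 58, 31]);
translate([351, 131, 1586]) cube([282, 58, 31]);
translate([351, 131, 1908]) cube([282, 58, 31]);
translate([351, 131, 2230]) cube([282, 58, 31]);


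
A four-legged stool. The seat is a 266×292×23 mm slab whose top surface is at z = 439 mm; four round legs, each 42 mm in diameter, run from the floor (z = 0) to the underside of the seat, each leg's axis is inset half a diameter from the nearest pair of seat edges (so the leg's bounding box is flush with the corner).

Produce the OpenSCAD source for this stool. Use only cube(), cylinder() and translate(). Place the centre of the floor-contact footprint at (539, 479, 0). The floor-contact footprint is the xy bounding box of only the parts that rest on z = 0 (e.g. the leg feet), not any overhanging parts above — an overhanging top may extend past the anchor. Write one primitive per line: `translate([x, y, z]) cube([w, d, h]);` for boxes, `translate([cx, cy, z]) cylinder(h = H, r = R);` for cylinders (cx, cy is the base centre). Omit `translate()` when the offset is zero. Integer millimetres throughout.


translate([406, 333, 416]) cube([266, 292, 23]);
translate([427, 354, 0]) cylinder(h = 416, r = 21);
translate([651, 354, 0]) cylinder(h = 416, r = 21);
translate([427, 604, 0]) cylinder(h = 416, r = 21);
translate([651, 604, 0]) cylinder(h = 416, r = 21);


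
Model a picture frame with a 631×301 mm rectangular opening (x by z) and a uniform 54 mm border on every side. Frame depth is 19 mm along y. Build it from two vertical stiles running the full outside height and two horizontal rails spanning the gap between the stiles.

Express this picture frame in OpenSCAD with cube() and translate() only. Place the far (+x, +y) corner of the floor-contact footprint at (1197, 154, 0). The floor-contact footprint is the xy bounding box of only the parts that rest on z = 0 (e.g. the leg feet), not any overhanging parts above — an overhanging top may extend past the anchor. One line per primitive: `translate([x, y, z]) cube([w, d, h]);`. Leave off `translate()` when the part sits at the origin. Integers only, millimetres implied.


translate([458, 135, 0]) cube([54, 19, 409]);
translate([1143, 135, 0]) cube([54, 19, 409]);
translate([512, 135, 0]) cube([631, 19, 54]);
translate([512, 135, 355]) cube([631, 19, 54]);


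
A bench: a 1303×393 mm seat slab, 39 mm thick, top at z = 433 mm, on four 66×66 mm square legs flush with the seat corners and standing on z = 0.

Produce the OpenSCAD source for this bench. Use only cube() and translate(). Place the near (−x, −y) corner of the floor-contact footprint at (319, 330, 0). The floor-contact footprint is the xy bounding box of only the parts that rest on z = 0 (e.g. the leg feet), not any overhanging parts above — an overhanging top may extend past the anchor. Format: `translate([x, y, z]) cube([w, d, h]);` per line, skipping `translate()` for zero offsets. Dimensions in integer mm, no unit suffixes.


// leg_h = 433 − 39 = 394
translate([319, 330, 394]) cube([1303, 393, 39]);
translate([319, 330, 0]) cube([66, 66, 394]);
translate([319, 657, 0]) cube([66, 66, 394]);
translate([1556, 330, 0]) cube([66, 66, 394]);
translate([1556, 657, 0]) cube([66, 66, 394]);


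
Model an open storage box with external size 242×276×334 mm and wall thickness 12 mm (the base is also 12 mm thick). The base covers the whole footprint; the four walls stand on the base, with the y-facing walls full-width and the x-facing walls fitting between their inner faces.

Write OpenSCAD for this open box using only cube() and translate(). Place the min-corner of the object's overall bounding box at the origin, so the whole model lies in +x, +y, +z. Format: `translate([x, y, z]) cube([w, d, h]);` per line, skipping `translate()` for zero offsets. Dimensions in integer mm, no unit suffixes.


cube([242, 276, 12]);
translate([0, 0, 12]) cube([242, 12, 322]);
translate([0, 264, 12]) cube([242, 12, 322]);
translate([0, 12, 12]) cube([12, 252, 322]);
translate([230, 12, 12]) cube([12, 252, 322]);


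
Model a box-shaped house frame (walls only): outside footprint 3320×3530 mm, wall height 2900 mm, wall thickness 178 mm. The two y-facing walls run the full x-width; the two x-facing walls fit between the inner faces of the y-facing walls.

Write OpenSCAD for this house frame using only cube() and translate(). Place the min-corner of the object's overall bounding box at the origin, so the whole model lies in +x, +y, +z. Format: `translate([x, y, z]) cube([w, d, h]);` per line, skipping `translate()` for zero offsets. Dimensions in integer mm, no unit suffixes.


cube([3320, 178, 2900]);
translate([0, 3352, 0]) cube([3320, 178, 2900]);
translate([0, 178, 0]) cube([178, 3174, 2900]);
translate([3142, 178, 0]) cube([178, 3174, 2900]);


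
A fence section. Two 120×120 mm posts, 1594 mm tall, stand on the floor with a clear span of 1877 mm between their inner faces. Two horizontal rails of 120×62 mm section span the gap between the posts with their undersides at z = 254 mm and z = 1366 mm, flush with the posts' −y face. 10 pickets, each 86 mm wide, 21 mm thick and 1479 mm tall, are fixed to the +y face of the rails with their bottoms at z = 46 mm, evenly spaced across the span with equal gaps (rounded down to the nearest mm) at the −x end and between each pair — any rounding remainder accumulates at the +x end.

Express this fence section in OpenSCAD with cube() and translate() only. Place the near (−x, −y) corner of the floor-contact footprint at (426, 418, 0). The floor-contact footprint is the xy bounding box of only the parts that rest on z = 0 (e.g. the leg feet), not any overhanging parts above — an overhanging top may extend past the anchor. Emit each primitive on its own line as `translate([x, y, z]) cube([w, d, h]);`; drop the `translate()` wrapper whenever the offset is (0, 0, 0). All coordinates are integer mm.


translate([426, 418, 0]) cube([120, 120, 1594]);
translate([2423, 418, 0]) cube([120, 120, 1594]);
translate([546, 418, 254]) cube([1877, 120, 62]);
translate([546, 418, 1366]) cube([1877, 120, 62]);
translate([638, 538, 46]) cube([86, 21, 1479]);
translate([816, 538, 46]) cube([86, 21, 1479]);
translate([994, 538, 46]) cube([86, 21, 1479]);
translate([1172, 538, 46]) cube([86, 21, 1479]);
translate([1350, 538, 46]) cube([86, 21, 1479]);
translate([1528, 538, 46]) cube([86, 21, 1479]);
translate([1706, 538, 46]) cube([86, 21, 1479]);
translate([1884, 538, 46]) cube([86, 21, 1479]);
translate([2062, 538, 46]) cube([86, 21, 1479]);
translate([2240, 538, 46]) cube([86, 21, 1479]);


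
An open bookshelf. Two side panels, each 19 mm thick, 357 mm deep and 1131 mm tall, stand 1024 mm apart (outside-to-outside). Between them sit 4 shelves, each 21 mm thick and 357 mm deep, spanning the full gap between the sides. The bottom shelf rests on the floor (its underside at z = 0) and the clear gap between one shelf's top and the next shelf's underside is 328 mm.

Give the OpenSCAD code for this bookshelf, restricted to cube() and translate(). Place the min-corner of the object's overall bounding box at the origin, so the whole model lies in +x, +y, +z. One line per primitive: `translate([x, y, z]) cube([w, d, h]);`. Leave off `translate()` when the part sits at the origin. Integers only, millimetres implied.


cube([19, 357, 1131]);
translate([1005, 0, 0]) cube([19, 357, 1131]);
translate([19, 0, 0]) cube([986, 357, 21]);
translate([19, 0, 349]) cube([986, 357, 21]);
translate([19, 0, 698]) cube([986, 357, 21]);
translate([19, 0, 1047]) cube([986, 357, 21]);
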